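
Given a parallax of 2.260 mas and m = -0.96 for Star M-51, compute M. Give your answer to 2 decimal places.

d = 1/p = 1/0.002260″ = 442.48 pc.
m − M = 5 log₁₀(442.48) − 5 = 13.2295 − 5 = 8.2295.
M = m − (m − M) = -0.96 − 8.2295 = -9.19.

M = -9.19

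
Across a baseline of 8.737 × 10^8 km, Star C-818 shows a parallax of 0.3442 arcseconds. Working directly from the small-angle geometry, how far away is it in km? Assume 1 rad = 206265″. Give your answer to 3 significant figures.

θ = 0.3442″ = 0.3442/206265 = 1.6687 × 10^-6 rad.
d = B/θ = (8.737 × 10^8) / (1.6687 × 10^-6) = 5.2358 × 10^14 km.

5.24 × 10^14 km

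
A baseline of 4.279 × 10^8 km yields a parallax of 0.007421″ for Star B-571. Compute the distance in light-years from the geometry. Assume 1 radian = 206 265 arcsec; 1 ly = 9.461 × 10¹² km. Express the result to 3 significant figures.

1260 ly

θ = 0.007421″ = 0.007421/206265 = 3.5978 × 10^-8 rad.
d = B/θ = (4.279 × 10^8) / (3.5978 × 10^-8) = 1.1893 × 10^16 km = (1.1893 × 10^16) / (9.461 × 10^12) ly = 1257.1 ly.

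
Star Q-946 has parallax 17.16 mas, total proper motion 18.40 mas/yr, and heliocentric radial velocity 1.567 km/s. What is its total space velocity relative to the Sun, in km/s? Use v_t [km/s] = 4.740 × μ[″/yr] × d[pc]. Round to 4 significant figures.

5.319 km/s

d = 1/p = 1/0.01716″ = 58.275 pc.
μ = 18.40 mas/yr = 0.01840 ″/yr.
v_t = 4.740 μ d = 4.740 × 0.01840 × 58.275 = 5.0825 km/s.
v = √(v_r² + v_t²) = √(1.567² + 5.0825²) = √28.2873 = 5.3186 km/s.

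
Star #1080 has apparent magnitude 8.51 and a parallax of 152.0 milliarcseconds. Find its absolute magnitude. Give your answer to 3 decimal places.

M = 9.419

d = 1/p = 1/0.1520″ = 6.5789 pc.
m − M = 5 log₁₀(6.5789) − 5 = 4.0908 − 5 = -0.9092.
M = m − (m − M) = 8.51 − (-0.9092) = 9.419.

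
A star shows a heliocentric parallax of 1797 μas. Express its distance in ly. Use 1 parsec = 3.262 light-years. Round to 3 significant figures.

p = 1797 μas = 0.001797 arcsec.
d = 1/p = 1/0.001797 = 556.48 pc.
In light-years: 556.48 × 3.262 = 1815.2 ly.

1820 ly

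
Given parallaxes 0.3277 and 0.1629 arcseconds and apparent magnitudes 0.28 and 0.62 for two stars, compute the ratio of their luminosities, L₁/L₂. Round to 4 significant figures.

L₁/L₂ = 0.3380

d₁ = 1/p₁ = 1/0.3277″ = 3.0516 pc; d₂ = 1/p₂ = 1/0.1629″ = 6.1387 pc.
M₁ = m₁ − 5 log₁₀ d₁ + 5 = 0.28 − 2.4226 + 5 = 2.8574.
M₂ = 0.62 − 3.9404 + 5 = 1.6796.
L₁/L₂ = 10^(0.4(M₂ − M₁)) = 10^(0.4 × (-1.1778)) = 10^(-0.47112) = 0.33797.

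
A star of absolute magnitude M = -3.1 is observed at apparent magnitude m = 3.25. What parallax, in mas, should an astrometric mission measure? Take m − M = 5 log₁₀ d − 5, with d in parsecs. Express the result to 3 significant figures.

5.37 mas

m − M = 3.25 − (-3.1) = 6.35.
d = 10^((m−M)/5 + 1) = 10^2.270 = 186.21 pc.
p = 1/d = 1/186.21 = 0.0053703 arcsec = 5.3703 mas.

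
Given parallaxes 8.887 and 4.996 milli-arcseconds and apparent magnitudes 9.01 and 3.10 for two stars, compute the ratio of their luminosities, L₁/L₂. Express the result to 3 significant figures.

L₁/L₂ = 0.00137

d₁ = 1/p₁ = 1/0.008887″ = 112.52 pc; d₂ = 1/p₂ = 1/0.004996″ = 200.16 pc.
M₁ = m₁ − 5 log₁₀ d₁ + 5 = 9.01 − 10.2561 + 5 = 3.7539.
M₂ = 3.10 − 11.5069 + 5 = -3.4069.
L₁/L₂ = 10^(0.4(M₂ − M₁)) = 10^(0.4 × (-7.1608)) = 10^(-2.86432) = 0.0013667.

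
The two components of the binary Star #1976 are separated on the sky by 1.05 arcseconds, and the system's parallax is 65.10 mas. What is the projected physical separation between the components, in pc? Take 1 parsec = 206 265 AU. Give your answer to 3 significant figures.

7.82 × 10^-5 pc

d = 1/p = 1/0.06510″ = 15.361 pc.
At distance d (pc), an angle of θ arcsec spans θ·d AU: s = 1.05 × 15.361 = 16.129 AU.
= 16.129 / 206265 = 7.8196 × 10^-5 pc.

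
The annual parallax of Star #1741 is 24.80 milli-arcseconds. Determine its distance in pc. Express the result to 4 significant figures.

p = 24.80 milli-arcseconds = 0.02480 arcsec.
d = 1/p = 1/0.02480 = 40.323 pc.

40.32 pc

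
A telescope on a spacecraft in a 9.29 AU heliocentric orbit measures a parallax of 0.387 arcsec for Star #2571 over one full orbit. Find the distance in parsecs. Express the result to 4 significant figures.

24.01 pc

With baseline B (in AU) and parallax p (in arcsec), d = B/p parsecs.
d = 9.29 / 0.387 = 24.005 pc.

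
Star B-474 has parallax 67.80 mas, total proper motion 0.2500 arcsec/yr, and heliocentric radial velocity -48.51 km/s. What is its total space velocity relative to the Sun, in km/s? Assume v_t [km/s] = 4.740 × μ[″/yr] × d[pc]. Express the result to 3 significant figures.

d = 1/p = 1/0.06780″ = 14.749 pc.
v_t = 4.740 μ d = 4.740 × 0.2500 × 14.749 = 17.478 km/s.
v = √(v_r² + v_t²) = √((-48.51)² + 17.478²) = √2658.7 = 51.563 km/s.

51.6 km/s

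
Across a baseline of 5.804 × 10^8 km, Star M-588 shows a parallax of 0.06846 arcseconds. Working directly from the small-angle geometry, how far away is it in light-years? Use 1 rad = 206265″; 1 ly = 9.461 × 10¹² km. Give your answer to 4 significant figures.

184.8 ly

θ = 0.06846″ = 0.06846/206265 = 3.3190 × 10^-7 rad.
d = B/θ = (5.804 × 10^8) / (3.3190 × 10^-7) = 1.7487 × 10^15 km = (1.7487 × 10^15) / (9.461 × 10^12) ly = 184.83 ly.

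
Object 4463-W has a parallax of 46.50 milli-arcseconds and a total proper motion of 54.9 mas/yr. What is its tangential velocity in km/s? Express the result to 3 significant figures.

5.60 km/s

d = 1/p = 1/0.04650″ = 21.505 pc.
μ = 54.9 mas/yr = 0.0549 ″/yr.
v_t = 4.74 × μ × d = 4.74 × 0.0549 × 21.505 = 5.5962 km/s.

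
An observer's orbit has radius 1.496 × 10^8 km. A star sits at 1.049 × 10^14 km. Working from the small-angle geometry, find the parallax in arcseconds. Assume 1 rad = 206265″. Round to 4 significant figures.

0.2942 arcsec

θ ≈ B/d = (1.496 × 10^8) / (1.049 × 10^14) = 1.4261 × 10^-6 rad.
In arcseconds: 1.4261 × 10^-6 × 206265 = 0.29415″.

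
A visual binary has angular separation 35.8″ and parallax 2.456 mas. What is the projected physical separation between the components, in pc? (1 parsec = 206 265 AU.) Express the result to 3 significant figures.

0.0707 pc

d = 1/p = 1/0.002456″ = 407.17 pc.
At distance d (pc), an angle of θ arcsec spans θ·d AU: s = 35.8 × 407.17 = 14577 AU.
= 14577 / 206265 = 0.070671 pc.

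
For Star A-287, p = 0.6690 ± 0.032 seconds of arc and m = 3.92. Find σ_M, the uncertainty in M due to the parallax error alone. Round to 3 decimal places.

M = m − 5 log₁₀ d + 5 = m + 5 log₁₀ p + 5, so ∂M/∂p = 5/(p ln 10).
σ_M = (5/ln 10) · (σ_p/p) = 2.1715 × 0.032/0.6690 = 2.1715 × 0.047833 = 0.10387.

σ_M = 0.104 mag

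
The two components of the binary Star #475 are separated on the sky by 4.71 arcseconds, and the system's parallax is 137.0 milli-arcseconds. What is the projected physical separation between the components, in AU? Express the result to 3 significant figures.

d = 1/p = 1/0.1370″ = 7.2993 pc.
At distance d (pc), an angle of θ arcsec spans θ·d AU: s = 4.71 × 7.2993 = 34.38 AU.

34.4 AU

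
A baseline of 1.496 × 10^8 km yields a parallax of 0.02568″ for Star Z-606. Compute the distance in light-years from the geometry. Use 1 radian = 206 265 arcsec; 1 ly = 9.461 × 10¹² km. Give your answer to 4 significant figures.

127.0 ly

θ = 0.02568″ = 0.02568/206265 = 1.2450 × 10^-7 rad.
d = B/θ = (1.496 × 10^8) / (1.2450 × 10^-7) = 1.2016 × 10^15 km = (1.2016 × 10^15) / (9.461 × 10^12) ly = 127.01 ly.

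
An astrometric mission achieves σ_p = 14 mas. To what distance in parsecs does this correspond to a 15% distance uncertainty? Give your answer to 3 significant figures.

σ_d/d = σ_p/p, so the condition is σ_p/p ≤ 0.15, i.e. p ≥ σ_p/0.15.
p_min = 14/0.15 = 93.333 mas = 0.093333 arcsec.
d_max = 1/p_min = 1/0.093333 = 10.714 pc.

10.7 pc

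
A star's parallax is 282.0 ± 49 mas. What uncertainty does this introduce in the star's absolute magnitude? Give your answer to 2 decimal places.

σ_M = 0.38 mag

M = m − 5 log₁₀ d + 5 = m + 5 log₁₀ p + 5, so ∂M/∂p = 5/(p ln 10).
σ_M = (5/ln 10) · (σ_p/p) = 2.1715 × 49/282.0 = 2.1715 × 0.17376 = 0.37732.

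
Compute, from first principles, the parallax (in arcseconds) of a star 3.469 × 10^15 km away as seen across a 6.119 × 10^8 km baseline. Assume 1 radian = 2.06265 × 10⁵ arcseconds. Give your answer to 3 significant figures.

0.0364 arcsec

θ ≈ B/d = (6.119 × 10^8) / (3.469 × 10^15) = 1.7639 × 10^-7 rad.
In arcseconds: 1.7639 × 10^-7 × 206265 = 0.036383″.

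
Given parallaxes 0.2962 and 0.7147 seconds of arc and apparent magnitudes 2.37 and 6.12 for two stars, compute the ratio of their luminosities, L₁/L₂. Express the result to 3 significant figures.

L₁/L₂ = 184

d₁ = 1/p₁ = 1/0.2962″ = 3.3761 pc; d₂ = 1/p₂ = 1/0.7147″ = 1.3992 pc.
M₁ = m₁ − 5 log₁₀ d₁ + 5 = 2.37 − 2.6421 + 5 = 4.7279.
M₂ = 6.12 − 0.7294 + 5 = 10.3906.
L₁/L₂ = 10^(0.4(M₂ − M₁)) = 10^(0.4 × 5.6627) = 10^2.26508 = 184.11.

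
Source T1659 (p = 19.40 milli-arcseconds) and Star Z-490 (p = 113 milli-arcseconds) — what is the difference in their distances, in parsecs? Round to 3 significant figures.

d_A = 1/0.01940″ = 51.546 pc; d_B = 1/0.1130″ = 8.8496 pc.
|d_B − d_A| = |8.8496 − 51.546| = 42.696 pc.

42.7 pc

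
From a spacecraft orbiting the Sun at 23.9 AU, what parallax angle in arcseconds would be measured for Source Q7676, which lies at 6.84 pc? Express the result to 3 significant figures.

3.49 arcsec

p (arcsec) = B (AU) / d (pc).
p = 23.9 / 6.84 = 3.4942 arcsec.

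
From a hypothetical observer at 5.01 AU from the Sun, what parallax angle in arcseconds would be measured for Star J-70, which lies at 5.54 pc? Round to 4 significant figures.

0.9043 arcsec

p (arcsec) = B (AU) / d (pc).
p = 5.01 / 5.54 = 0.90433 arcsec.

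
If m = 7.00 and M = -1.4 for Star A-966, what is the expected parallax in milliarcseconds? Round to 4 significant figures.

2.089 mas

m − M = 7.00 − (-1.4) = 8.40.
d = 10^((m−M)/5 + 1) = 10^2.680 = 478.63 pc.
p = 1/d = 1/478.63 = 0.0020893 arcsec = 2.0893 mas.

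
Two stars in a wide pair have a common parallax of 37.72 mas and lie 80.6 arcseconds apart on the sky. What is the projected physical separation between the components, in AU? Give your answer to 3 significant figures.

d = 1/p = 1/0.03772″ = 26.511 pc.
At distance d (pc), an angle of θ arcsec spans θ·d AU: s = 80.6 × 26.511 = 2136.8 AU.

2140 AU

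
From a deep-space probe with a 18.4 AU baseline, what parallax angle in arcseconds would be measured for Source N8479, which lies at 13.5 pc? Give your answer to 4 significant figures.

1.363 arcsec

p (arcsec) = B (AU) / d (pc).
p = 18.4 / 13.5 = 1.363 arcsec.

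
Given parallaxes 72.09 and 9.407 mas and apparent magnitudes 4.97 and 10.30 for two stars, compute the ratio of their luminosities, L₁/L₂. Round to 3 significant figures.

L₁/L₂ = 2.31

d₁ = 1/p₁ = 1/0.07209″ = 13.872 pc; d₂ = 1/p₂ = 1/0.009407″ = 106.3 pc.
M₁ = m₁ − 5 log₁₀ d₁ + 5 = 4.97 − 5.7107 + 5 = 4.2593.
M₂ = 10.30 − 10.1327 + 5 = 5.1673.
L₁/L₂ = 10^(0.4(M₂ − M₁)) = 10^(0.4 × 0.9080) = 10^0.36320 = 2.3078.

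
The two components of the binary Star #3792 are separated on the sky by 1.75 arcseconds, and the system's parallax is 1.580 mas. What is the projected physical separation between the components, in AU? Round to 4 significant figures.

d = 1/p = 1/0.001580″ = 632.91 pc.
At distance d (pc), an angle of θ arcsec spans θ·d AU: s = 1.75 × 632.91 = 1107.6 AU.

1108 AU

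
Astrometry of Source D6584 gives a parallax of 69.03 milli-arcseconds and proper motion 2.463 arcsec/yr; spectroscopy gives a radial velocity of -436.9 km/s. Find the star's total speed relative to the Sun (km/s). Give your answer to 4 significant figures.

468.5 km/s

d = 1/p = 1/0.06903″ = 14.486 pc.
v_t = 4.740 μ d = 4.740 × 2.463 × 14.486 = 169.12 km/s.
v = √(v_r² + v_t²) = √((-436.9)² + 169.12²) = √219483 = 468.49 km/s.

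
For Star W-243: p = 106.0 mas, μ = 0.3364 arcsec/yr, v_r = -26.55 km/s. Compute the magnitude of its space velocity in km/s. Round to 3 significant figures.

d = 1/p = 1/0.1060″ = 9.434 pc.
v_t = 4.740 μ d = 4.740 × 0.3364 × 9.434 = 15.043 km/s.
v = √(v_r² + v_t²) = √((-26.55)² + 15.043²) = √931.194 = 30.515 km/s.

30.5 km/s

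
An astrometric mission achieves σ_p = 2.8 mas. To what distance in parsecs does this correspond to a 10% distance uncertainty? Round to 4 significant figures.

35.71 pc

σ_d/d = σ_p/p, so the condition is σ_p/p ≤ 0.10, i.e. p ≥ σ_p/0.10.
p_min = 2.8/0.10 = 28 mas = 0.028 arcsec.
d_max = 1/p_min = 1/0.028 = 35.714 pc.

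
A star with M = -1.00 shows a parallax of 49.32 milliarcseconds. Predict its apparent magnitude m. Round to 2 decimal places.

m = 0.53

d = 1/p = 1/0.04932″ = 20.276 pc.
m − M = 5 log₁₀ d − 5 = 5 log₁₀(20.276) − 5 = 6.5349 − 5 = 1.5349.
m = M + (m − M) = -1.00 + 1.5349 = 0.53.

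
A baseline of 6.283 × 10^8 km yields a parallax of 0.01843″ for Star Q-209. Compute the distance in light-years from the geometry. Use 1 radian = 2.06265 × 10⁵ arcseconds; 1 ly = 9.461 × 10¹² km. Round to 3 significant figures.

θ = 0.01843″ = 0.01843/206265 = 8.9351 × 10^-8 rad.
d = B/θ = (6.283 × 10^8) / (8.9351 × 10^-8) = 7.0318 × 10^15 km = (7.0318 × 10^15) / (9.461 × 10^12) ly = 743.24 ly.

743 ly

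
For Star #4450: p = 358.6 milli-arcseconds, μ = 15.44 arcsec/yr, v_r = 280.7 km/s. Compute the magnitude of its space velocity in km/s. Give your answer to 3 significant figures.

347 km/s

d = 1/p = 1/0.3586″ = 2.7886 pc.
v_t = 4.740 μ d = 4.740 × 15.44 × 2.7886 = 204.09 km/s.
v = √(v_r² + v_t²) = √(280.7² + 204.09²) = √120445 = 347.05 km/s.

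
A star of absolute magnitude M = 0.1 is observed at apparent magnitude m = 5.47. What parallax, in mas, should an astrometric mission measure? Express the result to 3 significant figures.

8.43 mas

m − M = 5.47 − 0.1 = 5.37.
d = 10^((m−M)/5 + 1) = 10^2.074 = 118.58 pc.
p = 1/d = 1/118.58 = 0.0084331 arcsec = 8.4331 mas.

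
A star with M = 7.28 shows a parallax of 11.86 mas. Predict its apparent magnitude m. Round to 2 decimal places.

d = 1/p = 1/0.01186″ = 84.317 pc.
m − M = 5 log₁₀ d − 5 = 5 log₁₀(84.317) − 5 = 9.6296 − 5 = 4.6296.
m = M + (m − M) = 7.28 + 4.6296 = 11.91.

m = 11.91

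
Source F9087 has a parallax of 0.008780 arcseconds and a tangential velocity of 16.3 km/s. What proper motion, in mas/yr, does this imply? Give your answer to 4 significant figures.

d = 1/p = 1/0.008780″ = 113.9 pc.
μ = v_t / (4.74 d) = 16.3 / (4.74 × 113.9) = 16.3 / 539.89 = 0.030191 ″/yr = 30.191 mas/yr.

30.19 mas/yr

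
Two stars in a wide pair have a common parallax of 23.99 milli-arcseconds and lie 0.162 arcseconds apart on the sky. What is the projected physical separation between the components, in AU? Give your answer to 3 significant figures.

6.75 AU

d = 1/p = 1/0.02399″ = 41.684 pc.
At distance d (pc), an angle of θ arcsec spans θ·d AU: s = 0.162 × 41.684 = 6.7528 AU.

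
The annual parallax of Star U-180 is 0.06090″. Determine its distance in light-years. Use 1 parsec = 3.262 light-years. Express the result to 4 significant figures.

d = 1/p = 1/0.06090 = 16.42 pc.
In light-years: 16.42 × 3.262 = 53.562 ly.

53.56 light years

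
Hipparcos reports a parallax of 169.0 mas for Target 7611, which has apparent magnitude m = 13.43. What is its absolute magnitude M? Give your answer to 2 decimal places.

d = 1/p = 1/0.1690″ = 5.9172 pc.
m − M = 5 log₁₀(5.9172) − 5 = 3.8606 − 5 = -1.1394.
M = m − (m − M) = 13.43 − (-1.1394) = 14.57.

M = 14.57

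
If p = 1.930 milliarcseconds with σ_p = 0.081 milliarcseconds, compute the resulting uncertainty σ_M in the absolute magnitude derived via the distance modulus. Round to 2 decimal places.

M = m − 5 log₁₀ d + 5 = m + 5 log₁₀ p + 5, so ∂M/∂p = 5/(p ln 10).
σ_M = (5/ln 10) · (σ_p/p) = 2.1715 × 0.081/1.930 = 2.1715 × 0.041969 = 0.091136.

σ_M = 0.09 mag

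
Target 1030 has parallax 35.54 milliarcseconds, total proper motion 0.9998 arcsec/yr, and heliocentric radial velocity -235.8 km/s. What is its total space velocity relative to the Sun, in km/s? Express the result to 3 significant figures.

d = 1/p = 1/0.03554″ = 28.137 pc.
v_t = 4.740 μ d = 4.740 × 0.9998 × 28.137 = 133.34 km/s.
v = √(v_r² + v_t²) = √((-235.8)² + 133.34²) = √73381.2 = 270.89 km/s.

271 km/s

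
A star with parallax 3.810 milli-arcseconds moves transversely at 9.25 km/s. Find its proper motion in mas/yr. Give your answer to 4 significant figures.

d = 1/p = 1/0.003810″ = 262.47 pc.
μ = v_t / (4.74 d) = 9.25 / (4.74 × 262.47) = 9.25 / 1244.1 = 0.0074351 ″/yr = 7.4351 mas/yr.

7.435 mas/yr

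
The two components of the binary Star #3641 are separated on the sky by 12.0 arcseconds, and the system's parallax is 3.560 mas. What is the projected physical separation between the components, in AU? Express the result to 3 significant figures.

3370 AU

d = 1/p = 1/0.003560″ = 280.9 pc.
At distance d (pc), an angle of θ arcsec spans θ·d AU: s = 12.0 × 280.9 = 3370.8 AU.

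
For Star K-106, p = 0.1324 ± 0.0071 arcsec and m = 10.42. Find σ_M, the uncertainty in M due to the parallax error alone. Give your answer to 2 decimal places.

σ_M = 0.12 mag

M = m − 5 log₁₀ d + 5 = m + 5 log₁₀ p + 5, so ∂M/∂p = 5/(p ln 10).
σ_M = (5/ln 10) · (σ_p/p) = 2.1715 × 0.0071/0.1324 = 2.1715 × 0.053625 = 0.11645.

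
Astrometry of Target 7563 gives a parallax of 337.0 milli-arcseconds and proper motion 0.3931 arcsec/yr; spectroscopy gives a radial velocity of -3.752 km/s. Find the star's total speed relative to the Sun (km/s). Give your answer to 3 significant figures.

d = 1/p = 1/0.3370″ = 2.9674 pc.
v_t = 4.740 μ d = 4.740 × 0.3931 × 2.9674 = 5.5291 km/s.
v = √(v_r² + v_t²) = √((-3.752)² + 5.5291²) = √44.6485 = 6.682 km/s.

6.68 km/s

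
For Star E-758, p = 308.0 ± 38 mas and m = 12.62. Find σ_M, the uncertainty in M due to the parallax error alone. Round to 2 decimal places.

σ_M = 0.27 mag

M = m − 5 log₁₀ d + 5 = m + 5 log₁₀ p + 5, so ∂M/∂p = 5/(p ln 10).
σ_M = (5/ln 10) · (σ_p/p) = 2.1715 × 38/308.0 = 2.1715 × 0.12338 = 0.26792.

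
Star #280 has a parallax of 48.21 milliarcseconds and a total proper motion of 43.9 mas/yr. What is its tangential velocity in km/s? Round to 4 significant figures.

4.316 km/s

d = 1/p = 1/0.04821″ = 20.743 pc.
μ = 43.9 mas/yr = 0.0439 ″/yr.
v_t = 4.74 × μ × d = 4.74 × 0.0439 × 20.743 = 4.3163 km/s.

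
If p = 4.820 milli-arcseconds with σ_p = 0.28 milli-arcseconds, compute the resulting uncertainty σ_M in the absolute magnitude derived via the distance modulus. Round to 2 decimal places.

σ_M = 0.13 mag

M = m − 5 log₁₀ d + 5 = m + 5 log₁₀ p + 5, so ∂M/∂p = 5/(p ln 10).
σ_M = (5/ln 10) · (σ_p/p) = 2.1715 × 0.28/4.820 = 2.1715 × 0.058091 = 0.12614.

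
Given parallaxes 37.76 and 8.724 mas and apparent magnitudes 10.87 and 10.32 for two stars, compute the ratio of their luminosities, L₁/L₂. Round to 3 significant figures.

d₁ = 1/p₁ = 1/0.03776″ = 26.483 pc; d₂ = 1/p₂ = 1/0.008724″ = 114.63 pc.
M₁ = m₁ − 5 log₁₀ d₁ + 5 = 10.87 − 7.1148 + 5 = 8.7552.
M₂ = 10.32 − 10.2965 + 5 = 5.0235.
L₁/L₂ = 10^(0.4(M₂ − M₁)) = 10^(0.4 × (-3.7317)) = 10^(-1.49268) = 0.03216.

L₁/L₂ = 0.0322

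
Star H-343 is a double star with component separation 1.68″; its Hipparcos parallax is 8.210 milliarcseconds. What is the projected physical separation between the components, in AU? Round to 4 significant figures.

d = 1/p = 1/0.008210″ = 121.8 pc.
At distance d (pc), an angle of θ arcsec spans θ·d AU: s = 1.68 × 121.8 = 204.62 AU.

204.6 AU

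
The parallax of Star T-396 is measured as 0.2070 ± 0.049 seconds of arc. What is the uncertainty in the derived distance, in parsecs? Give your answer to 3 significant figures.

d = 1/p, so σ_d = σ_p / p².
σ_d = 0.0490 / (0.2070)² = 0.0490 / 0.042849 = 1.1436 pc.

1.14 pc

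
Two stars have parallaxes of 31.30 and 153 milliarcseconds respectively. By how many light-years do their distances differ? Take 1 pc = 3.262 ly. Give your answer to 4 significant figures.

82.90 ly

d_A = 1/0.03130″ = 31.949 pc; d_B = 1/0.1530″ = 6.5359 pc.
|d_B − d_A| = |6.5359 − 31.949| = 25.413 pc = 25.413 × 3.262 ly = 82.897 ly.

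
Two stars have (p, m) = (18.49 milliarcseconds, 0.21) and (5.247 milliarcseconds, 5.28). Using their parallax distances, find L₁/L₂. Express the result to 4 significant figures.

d₁ = 1/p₁ = 1/0.01849″ = 54.083 pc; d₂ = 1/p₂ = 1/0.005247″ = 190.59 pc.
M₁ = m₁ − 5 log₁₀ d₁ + 5 = 0.21 − 8.6653 + 5 = -3.4553.
M₂ = 5.28 − 11.4005 + 5 = -1.1205.
L₁/L₂ = 10^(0.4(M₂ − M₁)) = 10^(0.4 × 2.3348) = 10^0.93392 = 8.5886.

L₁/L₂ = 8.589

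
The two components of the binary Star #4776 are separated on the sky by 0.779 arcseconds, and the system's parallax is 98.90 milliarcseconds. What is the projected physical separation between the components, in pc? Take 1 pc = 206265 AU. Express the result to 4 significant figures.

3.819 × 10^-5 pc

d = 1/p = 1/0.09890″ = 10.111 pc.
At distance d (pc), an angle of θ arcsec spans θ·d AU: s = 0.779 × 10.111 = 7.8765 AU.
= 7.8765 / 206265 = 3.8186 × 10^-5 pc.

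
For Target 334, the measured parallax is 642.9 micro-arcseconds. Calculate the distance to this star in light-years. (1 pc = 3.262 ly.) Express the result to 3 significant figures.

5070 light years

p = 642.9 micro-arcseconds = 0.0006429 arcsec.
d = 1/p = 1/0.0006429 = 1555.5 pc.
In light-years: 1555.5 × 3.262 = 5074 ly.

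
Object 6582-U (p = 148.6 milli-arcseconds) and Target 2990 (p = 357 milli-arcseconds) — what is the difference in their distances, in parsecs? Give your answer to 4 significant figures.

d_A = 1/0.1486″ = 6.7295 pc; d_B = 1/0.3570″ = 2.8011 pc.
|d_B − d_A| = |2.8011 − 6.7295| = 3.9284 pc.

3.928 pc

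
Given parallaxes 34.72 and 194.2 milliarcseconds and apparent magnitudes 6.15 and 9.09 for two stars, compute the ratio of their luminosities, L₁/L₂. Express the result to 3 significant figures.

L₁/L₂ = 469

d₁ = 1/p₁ = 1/0.03472″ = 28.802 pc; d₂ = 1/p₂ = 1/0.1942″ = 5.1493 pc.
M₁ = m₁ − 5 log₁₀ d₁ + 5 = 6.15 − 7.2971 + 5 = 3.8529.
M₂ = 9.09 − 3.5587 + 5 = 10.5313.
L₁/L₂ = 10^(0.4(M₂ − M₁)) = 10^(0.4 × 6.6784) = 10^2.67136 = 469.2.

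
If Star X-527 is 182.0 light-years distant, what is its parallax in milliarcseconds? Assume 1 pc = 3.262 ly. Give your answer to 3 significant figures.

17.9 mas

d = 182.0 ly ÷ 3.262 = 55.794 pc.
p = 1/d = 1/55.794 = 0.017923 arcsec.
= 0.017923 × 1000 = 17.923 mas.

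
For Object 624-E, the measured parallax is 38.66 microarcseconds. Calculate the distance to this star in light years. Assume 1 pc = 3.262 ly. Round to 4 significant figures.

84380 light years

p = 38.66 microarcseconds = 0.00003866 arcsec.
d = 1/p = 1/0.00003866 = 25867 pc.
In light-years: 25867 × 3.262 = 84378 ly.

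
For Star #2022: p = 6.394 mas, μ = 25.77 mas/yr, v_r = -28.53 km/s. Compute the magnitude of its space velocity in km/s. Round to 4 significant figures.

d = 1/p = 1/0.006394″ = 156.4 pc.
μ = 25.77 mas/yr = 0.02577 ″/yr.
v_t = 4.740 μ d = 4.740 × 0.02577 × 156.4 = 19.104 km/s.
v = √(v_r² + v_t²) = √((-28.53)² + 19.104²) = √1178.92 = 34.335 km/s.

34.34 km/s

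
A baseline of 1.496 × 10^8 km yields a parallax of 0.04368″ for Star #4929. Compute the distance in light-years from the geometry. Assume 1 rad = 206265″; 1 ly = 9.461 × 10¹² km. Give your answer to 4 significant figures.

θ = 0.04368″ = 0.04368/206265 = 2.1177 × 10^-7 rad.
d = B/θ = (1.496 × 10^8) / (2.1177 × 10^-7) = 7.0643 × 10^14 km = (7.0643 × 10^14) / (9.461 × 10^12) ly = 74.668 ly.

74.67 ly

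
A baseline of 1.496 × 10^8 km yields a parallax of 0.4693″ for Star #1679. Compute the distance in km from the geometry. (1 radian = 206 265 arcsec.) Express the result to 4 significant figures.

θ = 0.4693″ = 0.4693/206265 = 2.2752 × 10^-6 rad.
d = B/θ = (1.496 × 10^8) / (2.2752 × 10^-6) = 6.5752 × 10^13 km.

6.575 × 10^13 km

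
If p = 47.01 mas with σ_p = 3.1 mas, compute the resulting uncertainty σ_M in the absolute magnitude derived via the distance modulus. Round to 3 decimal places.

σ_M = 0.143 mag

M = m − 5 log₁₀ d + 5 = m + 5 log₁₀ p + 5, so ∂M/∂p = 5/(p ln 10).
σ_M = (5/ln 10) · (σ_p/p) = 2.1715 × 3.1/47.01 = 2.1715 × 0.065943 = 0.1432.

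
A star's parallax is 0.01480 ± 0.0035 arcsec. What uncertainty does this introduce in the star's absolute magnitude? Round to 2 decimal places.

M = m − 5 log₁₀ d + 5 = m + 5 log₁₀ p + 5, so ∂M/∂p = 5/(p ln 10).
σ_M = (5/ln 10) · (σ_p/p) = 2.1715 × 0.0035/0.01480 = 2.1715 × 0.23649 = 0.51354.

σ_M = 0.51 mag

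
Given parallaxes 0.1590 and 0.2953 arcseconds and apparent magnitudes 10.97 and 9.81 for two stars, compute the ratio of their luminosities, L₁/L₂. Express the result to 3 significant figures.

L₁/L₂ = 1.19

d₁ = 1/p₁ = 1/0.1590″ = 6.2893 pc; d₂ = 1/p₂ = 1/0.2953″ = 3.3864 pc.
M₁ = m₁ − 5 log₁₀ d₁ + 5 = 10.97 − 3.9930 + 5 = 11.9770.
M₂ = 9.81 − 2.6487 + 5 = 12.1613.
L₁/L₂ = 10^(0.4(M₂ − M₁)) = 10^(0.4 × 0.1843) = 10^0.07372 = 1.185.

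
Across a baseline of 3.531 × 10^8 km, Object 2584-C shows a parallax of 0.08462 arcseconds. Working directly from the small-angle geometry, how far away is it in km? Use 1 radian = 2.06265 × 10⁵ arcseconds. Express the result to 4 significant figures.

8.607 × 10^14 km

θ = 0.08462″ = 0.08462/206265 = 4.1025 × 10^-7 rad.
d = B/θ = (3.531 × 10^8) / (4.1025 × 10^-7) = 8.6069 × 10^14 km.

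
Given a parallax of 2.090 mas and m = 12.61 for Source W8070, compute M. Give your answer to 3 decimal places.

d = 1/p = 1/0.002090″ = 478.47 pc.
m − M = 5 log₁₀(478.47) − 5 = 13.3993 − 5 = 8.3993.
M = m − (m − M) = 12.61 − 8.3993 = 4.211.

M = 4.211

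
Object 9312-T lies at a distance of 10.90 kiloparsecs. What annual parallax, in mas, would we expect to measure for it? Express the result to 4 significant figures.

d = 10.90 kpc = 10900 pc.
p = 1/d = 1/10900 = 0.000091743 arcsec.
= 0.000091743 × 1000 = 0.091743 mas.

0.09174 mas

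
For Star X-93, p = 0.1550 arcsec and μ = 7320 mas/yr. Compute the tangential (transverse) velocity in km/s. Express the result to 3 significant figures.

d = 1/p = 1/0.1550″ = 6.4516 pc.
μ = 7320 mas/yr = 7.32 ″/yr.
v_t = 4.74 × μ × d = 4.74 × 7.32 × 6.4516 = 223.85 km/s.

224 km/s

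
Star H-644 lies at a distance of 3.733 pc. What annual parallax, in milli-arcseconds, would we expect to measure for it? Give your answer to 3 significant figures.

268 mas

p = 1/d = 1/3.733 = 0.26788 arcsec.
= 0.26788 × 1000 = 267.88 mas.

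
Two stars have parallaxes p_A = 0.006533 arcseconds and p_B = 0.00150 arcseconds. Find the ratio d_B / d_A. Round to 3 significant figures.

4.36

Since d = 1/p, d_B/d_A = p_A/p_B.
= 0.006533 / 0.00150 = 4.3553.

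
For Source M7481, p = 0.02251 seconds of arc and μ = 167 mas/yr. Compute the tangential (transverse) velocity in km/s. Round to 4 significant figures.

35.17 km/s

d = 1/p = 1/0.02251″ = 44.425 pc.
μ = 167 mas/yr = 0.167 ″/yr.
v_t = 4.74 × μ × d = 4.74 × 0.167 × 44.425 = 35.166 km/s.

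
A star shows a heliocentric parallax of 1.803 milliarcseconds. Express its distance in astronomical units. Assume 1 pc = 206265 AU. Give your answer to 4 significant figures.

1.144 × 10^8 AU

p = 1.803 milliarcseconds = 0.001803 arcsec.
d = 1/p = 1/0.001803 = 554.63 pc.
In AU: 554.63 × 206265 = 1.1440 × 10^8 AU.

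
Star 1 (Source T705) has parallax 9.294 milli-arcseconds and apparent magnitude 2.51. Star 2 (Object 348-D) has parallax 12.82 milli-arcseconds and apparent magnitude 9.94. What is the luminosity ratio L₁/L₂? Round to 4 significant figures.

d₁ = 1/p₁ = 1/0.009294″ = 107.6 pc; d₂ = 1/p₂ = 1/0.01282″ = 78.003 pc.
M₁ = m₁ − 5 log₁₀ d₁ + 5 = 2.51 − 10.1591 + 5 = -2.6491.
M₂ = 9.94 − 9.4606 + 5 = 5.4794.
L₁/L₂ = 10^(0.4(M₂ − M₁)) = 10^(0.4 × 8.1285) = 10^3.25140 = 1784.

L₁/L₂ = 1784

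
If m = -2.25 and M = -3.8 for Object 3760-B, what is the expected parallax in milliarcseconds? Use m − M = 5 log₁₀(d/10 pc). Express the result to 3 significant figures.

49.0 mas

m − M = -2.25 − (-3.8) = 1.55.
d = 10^((m−M)/5 + 1) = 10^1.310 = 20.417 pc.
p = 1/d = 1/20.417 = 0.048979 arcsec = 48.979 mas.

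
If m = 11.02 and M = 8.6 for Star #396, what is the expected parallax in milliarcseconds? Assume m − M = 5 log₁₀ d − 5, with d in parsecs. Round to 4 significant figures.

m − M = 11.02 − 8.6 = 2.42.
d = 10^((m−M)/5 + 1) = 10^1.484 = 30.479 pc.
p = 1/d = 1/30.479 = 0.032809 arcsec = 32.809 mas.

32.81 mas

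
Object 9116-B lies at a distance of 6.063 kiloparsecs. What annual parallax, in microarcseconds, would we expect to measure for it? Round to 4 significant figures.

d = 6.063 kpc = 6063 pc.
p = 1/d = 1/6063 = 0.00016493 arcsec.
= 0.00016493 × 10⁶ = 164.93 μas.

164.9 μas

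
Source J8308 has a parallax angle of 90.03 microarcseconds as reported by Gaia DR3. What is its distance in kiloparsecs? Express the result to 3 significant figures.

p = 90.03 microarcseconds = 0.00009003 arcsec.
d = 1/p = 1/0.00009003 = 11107 pc.
= 11.107 kpc.

11.1 kpc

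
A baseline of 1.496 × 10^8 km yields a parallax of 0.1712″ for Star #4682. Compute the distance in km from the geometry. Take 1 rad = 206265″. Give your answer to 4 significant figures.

θ = 0.1712″ = 0.1712/206265 = 8.3000 × 10^-7 rad.
d = B/θ = (1.496 × 10^8) / (8.3000 × 10^-7) = 1.8024 × 10^14 km.

1.802 × 10^14 km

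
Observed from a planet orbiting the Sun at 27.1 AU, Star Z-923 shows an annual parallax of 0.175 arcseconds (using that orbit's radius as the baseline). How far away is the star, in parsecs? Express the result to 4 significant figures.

With baseline B (in AU) and parallax p (in arcsec), d = B/p parsecs.
d = 27.1 / 0.175 = 154.86 pc.

154.9 pc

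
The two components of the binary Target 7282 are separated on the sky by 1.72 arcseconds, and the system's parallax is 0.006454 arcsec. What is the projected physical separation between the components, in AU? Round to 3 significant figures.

d = 1/p = 1/0.006454″ = 154.94 pc.
At distance d (pc), an angle of θ arcsec spans θ·d AU: s = 1.72 × 154.94 = 266.5 AU.

267 AU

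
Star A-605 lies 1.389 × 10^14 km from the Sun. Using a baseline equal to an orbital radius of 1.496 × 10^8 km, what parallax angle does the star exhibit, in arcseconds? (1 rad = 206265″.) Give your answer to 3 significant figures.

θ ≈ B/d = (1.496 × 10^8) / (1.389 × 10^14) = 1.0770 × 10^-6 rad.
In arcseconds: 1.0770 × 10^-6 × 206265 = 0.22215″.

0.222 arcsec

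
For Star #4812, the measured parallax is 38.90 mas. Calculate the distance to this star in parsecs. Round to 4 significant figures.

25.71 pc

p = 38.90 mas = 0.03890 arcsec.
d = 1/p = 1/0.03890 = 25.707 pc.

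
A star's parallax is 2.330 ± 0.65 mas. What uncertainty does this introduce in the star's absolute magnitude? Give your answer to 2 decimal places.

M = m − 5 log₁₀ d + 5 = m + 5 log₁₀ p + 5, so ∂M/∂p = 5/(p ln 10).
σ_M = (5/ln 10) · (σ_p/p) = 2.1715 × 0.65/2.330 = 2.1715 × 0.27897 = 0.60578.

σ_M = 0.61 mag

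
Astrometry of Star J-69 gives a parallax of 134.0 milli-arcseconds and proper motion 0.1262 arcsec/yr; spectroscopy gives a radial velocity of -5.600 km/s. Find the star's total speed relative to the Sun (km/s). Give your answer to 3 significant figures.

7.16 km/s

d = 1/p = 1/0.1340″ = 7.4627 pc.
v_t = 4.740 μ d = 4.740 × 0.1262 × 7.4627 = 4.4641 km/s.
v = √(v_r² + v_t²) = √((-5.600)² + 4.4641²) = √51.2882 = 7.1616 km/s.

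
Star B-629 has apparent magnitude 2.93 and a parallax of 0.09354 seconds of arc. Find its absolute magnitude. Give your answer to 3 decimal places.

d = 1/p = 1/0.09354″ = 10.691 pc.
m − M = 5 log₁₀(10.691) − 5 = 5.1451 − 5 = 0.1451.
M = m − (m − M) = 2.93 − 0.1451 = 2.785.

M = 2.785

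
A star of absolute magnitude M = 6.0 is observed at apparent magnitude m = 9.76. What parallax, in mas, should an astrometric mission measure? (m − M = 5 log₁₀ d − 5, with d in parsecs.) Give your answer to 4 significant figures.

m − M = 9.76 − 6.0 = 3.76.
d = 10^((m−M)/5 + 1) = 10^1.752 = 56.494 pc.
p = 1/d = 1/56.494 = 0.017701 arcsec = 17.701 mas.

17.70 mas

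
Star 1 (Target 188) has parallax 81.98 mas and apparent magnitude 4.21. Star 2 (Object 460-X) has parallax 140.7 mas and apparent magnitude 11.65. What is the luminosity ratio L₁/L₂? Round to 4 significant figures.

L₁/L₂ = 2787

d₁ = 1/p₁ = 1/0.08198″ = 12.198 pc; d₂ = 1/p₂ = 1/0.1407″ = 7.1073 pc.
M₁ = m₁ − 5 log₁₀ d₁ + 5 = 4.21 − 5.4314 + 5 = 3.7786.
M₂ = 11.65 − 4.2585 + 5 = 12.3915.
L₁/L₂ = 10^(0.4(M₂ − M₁)) = 10^(0.4 × 8.6129) = 10^3.44516 = 2787.1.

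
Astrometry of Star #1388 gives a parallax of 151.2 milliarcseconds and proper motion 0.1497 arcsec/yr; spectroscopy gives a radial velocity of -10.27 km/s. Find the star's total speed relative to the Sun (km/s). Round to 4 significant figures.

11.29 km/s

d = 1/p = 1/0.1512″ = 6.6138 pc.
v_t = 4.740 μ d = 4.740 × 0.1497 × 6.6138 = 4.693 km/s.
v = √(v_r² + v_t²) = √((-10.27)² + 4.693²) = √127.497 = 11.291 km/s.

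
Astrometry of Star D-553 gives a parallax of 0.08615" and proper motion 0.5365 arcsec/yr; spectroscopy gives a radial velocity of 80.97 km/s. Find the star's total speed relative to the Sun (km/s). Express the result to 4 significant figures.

d = 1/p = 1/0.08615″ = 11.608 pc.
v_t = 4.740 μ d = 4.740 × 0.5365 × 11.608 = 29.519 km/s.
v = √(v_r² + v_t²) = √(80.97² + 29.519²) = √7427.51 = 86.183 km/s.

86.18 km/s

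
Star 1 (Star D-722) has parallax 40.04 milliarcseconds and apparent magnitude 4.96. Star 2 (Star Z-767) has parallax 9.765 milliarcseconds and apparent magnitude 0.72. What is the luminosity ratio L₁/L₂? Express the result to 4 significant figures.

L₁/L₂ = 0.001198

d₁ = 1/p₁ = 1/0.04004″ = 24.975 pc; d₂ = 1/p₂ = 1/0.009765″ = 102.41 pc.
M₁ = m₁ − 5 log₁₀ d₁ + 5 = 4.96 − 6.9875 + 5 = 2.9725.
M₂ = 0.72 − 10.0517 + 5 = -4.3317.
L₁/L₂ = 10^(0.4(M₂ − M₁)) = 10^(0.4 × (-7.3042)) = 10^(-2.92168) = 0.0011976.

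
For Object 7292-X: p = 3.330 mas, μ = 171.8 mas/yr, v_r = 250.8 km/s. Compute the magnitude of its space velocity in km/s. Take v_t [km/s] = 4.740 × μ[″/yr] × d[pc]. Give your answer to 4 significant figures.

350.3 km/s

d = 1/p = 1/0.003330″ = 300.3 pc.
μ = 171.8 mas/yr = 0.1718 ″/yr.
v_t = 4.740 μ d = 4.740 × 0.1718 × 300.3 = 244.54 km/s.
v = √(v_r² + v_t²) = √(250.8² + 244.54²) = √122700 = 350.29 km/s.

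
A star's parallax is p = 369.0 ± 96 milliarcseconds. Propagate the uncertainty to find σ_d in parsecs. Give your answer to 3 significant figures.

0.705 pc

d = 1/p, so σ_d = σ_p / p².
σ_d = 0.0960 / (0.3690)² = 0.0960 / 0.13616 = 0.70505 pc.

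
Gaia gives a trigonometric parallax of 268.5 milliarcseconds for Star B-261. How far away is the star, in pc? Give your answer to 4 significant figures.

3.724 pc

p = 268.5 milliarcseconds = 0.2685 arcsec.
d = 1/p = 1/0.2685 = 3.7244 pc.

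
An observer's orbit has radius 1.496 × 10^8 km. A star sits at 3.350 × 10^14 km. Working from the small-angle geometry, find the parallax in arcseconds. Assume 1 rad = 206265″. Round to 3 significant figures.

θ ≈ B/d = (1.496 × 10^8) / (3.350 × 10^14) = 4.4657 × 10^-7 rad.
In arcseconds: 4.4657 × 10^-7 × 206265 = 0.092112″.

0.0921 arcsec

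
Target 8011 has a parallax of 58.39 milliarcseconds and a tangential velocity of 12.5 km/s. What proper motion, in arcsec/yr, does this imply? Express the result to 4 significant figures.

d = 1/p = 1/0.05839″ = 17.126 pc.
μ = v_t / (4.74 d) = 12.5 / (4.74 × 17.126) = 12.5 / 81.177 = 0.15398 ″/yr.

0.1540 arcsec/yr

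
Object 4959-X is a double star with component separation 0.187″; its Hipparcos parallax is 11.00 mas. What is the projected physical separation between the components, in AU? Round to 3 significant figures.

d = 1/p = 1/0.01100″ = 90.909 pc.
At distance d (pc), an angle of θ arcsec spans θ·d AU: s = 0.187 × 90.909 = 17 AU.

17.0 AU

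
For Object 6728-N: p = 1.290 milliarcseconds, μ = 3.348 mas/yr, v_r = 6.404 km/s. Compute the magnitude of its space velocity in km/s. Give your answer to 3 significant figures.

d = 1/p = 1/0.001290″ = 775.19 pc.
μ = 3.348 mas/yr = 0.003348 ″/yr.
v_t = 4.740 μ d = 4.740 × 0.003348 × 775.19 = 12.302 km/s.
v = √(v_r² + v_t²) = √(6.404² + 12.302²) = √192.35 = 13.869 km/s.

13.9 km/s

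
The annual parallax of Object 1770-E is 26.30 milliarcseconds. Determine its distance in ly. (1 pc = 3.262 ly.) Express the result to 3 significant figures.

124 ly

p = 26.30 milliarcseconds = 0.02630 arcsec.
d = 1/p = 1/0.02630 = 38.023 pc.
In light-years: 38.023 × 3.262 = 124.03 ly.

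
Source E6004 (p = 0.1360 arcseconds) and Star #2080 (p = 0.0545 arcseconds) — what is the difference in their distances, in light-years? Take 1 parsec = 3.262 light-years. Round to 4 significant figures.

35.87 ly

d_A = 1/0.1360″ = 7.3529 pc; d_B = 1/0.05450″ = 18.349 pc.
|d_B − d_A| = |18.349 − 7.3529| = 10.996 pc = 10.996 × 3.262 ly = 35.869 ly.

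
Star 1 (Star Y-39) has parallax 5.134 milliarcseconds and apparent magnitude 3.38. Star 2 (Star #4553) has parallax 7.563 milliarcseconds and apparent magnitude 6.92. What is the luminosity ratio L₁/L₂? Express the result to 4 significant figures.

d₁ = 1/p₁ = 1/0.005134″ = 194.78 pc; d₂ = 1/p₂ = 1/0.007563″ = 132.22 pc.
M₁ = m₁ − 5 log₁₀ d₁ + 5 = 3.38 − 11.4477 + 5 = -3.0677.
M₂ = 6.92 − 10.6065 + 5 = 1.3135.
L₁/L₂ = 10^(0.4(M₂ − M₁)) = 10^(0.4 × 4.3812) = 10^1.75248 = 56.556.

L₁/L₂ = 56.56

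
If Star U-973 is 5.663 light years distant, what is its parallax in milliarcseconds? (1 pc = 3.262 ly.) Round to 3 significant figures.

576 mas

d = 5.663 ly ÷ 3.262 = 1.7361 pc.
p = 1/d = 1/1.7361 = 0.576 arcsec.
= 0.576 × 1000 = 576 mas.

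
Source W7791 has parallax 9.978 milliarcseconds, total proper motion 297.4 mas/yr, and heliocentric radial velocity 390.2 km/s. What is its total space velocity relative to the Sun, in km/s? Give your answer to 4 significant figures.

415.0 km/s

d = 1/p = 1/0.009978″ = 100.22 pc.
μ = 297.4 mas/yr = 0.2974 ″/yr.
v_t = 4.740 μ d = 4.740 × 0.2974 × 100.22 = 141.28 km/s.
v = √(v_r² + v_t²) = √(390.2² + 141.28²) = √172216 = 414.99 km/s.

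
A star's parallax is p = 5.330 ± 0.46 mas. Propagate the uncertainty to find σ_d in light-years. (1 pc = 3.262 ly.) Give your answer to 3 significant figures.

d = 1/p, so σ_d = σ_p / p².
σ_d = 0.000460 / (0.005330)² = 0.000460 / 0.000028409 = 16.192 pc = 16.192 × 3.262 ly = 52.818 ly.

52.8 ly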